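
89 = 89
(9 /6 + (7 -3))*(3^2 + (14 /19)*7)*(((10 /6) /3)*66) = 162745 /57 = 2855.18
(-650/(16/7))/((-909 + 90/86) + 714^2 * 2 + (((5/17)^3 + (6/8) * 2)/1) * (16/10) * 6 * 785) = -68659175/248725429392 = -0.00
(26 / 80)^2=169 / 1600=0.11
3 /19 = 0.16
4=4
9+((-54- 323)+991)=623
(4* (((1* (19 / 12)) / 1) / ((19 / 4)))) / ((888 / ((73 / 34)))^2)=5329 / 683667648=0.00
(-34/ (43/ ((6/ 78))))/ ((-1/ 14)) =476/ 559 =0.85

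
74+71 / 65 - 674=-38929 / 65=-598.91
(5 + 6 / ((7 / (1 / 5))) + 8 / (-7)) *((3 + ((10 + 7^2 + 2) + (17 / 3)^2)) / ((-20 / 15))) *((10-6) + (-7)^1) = 24393 / 28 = 871.18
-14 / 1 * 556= -7784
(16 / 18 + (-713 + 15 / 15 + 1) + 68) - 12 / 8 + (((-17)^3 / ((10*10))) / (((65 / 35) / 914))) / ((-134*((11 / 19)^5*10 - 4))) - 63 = -4944331370956817 / 6501577235400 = -760.48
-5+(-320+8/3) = -967/3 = -322.33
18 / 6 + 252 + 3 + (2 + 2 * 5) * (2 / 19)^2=258.13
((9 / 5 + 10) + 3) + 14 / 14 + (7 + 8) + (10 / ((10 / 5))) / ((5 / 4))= 34.80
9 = 9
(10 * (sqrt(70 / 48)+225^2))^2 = 843750 * sqrt(210)+1537734375875 / 6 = 256301289744.96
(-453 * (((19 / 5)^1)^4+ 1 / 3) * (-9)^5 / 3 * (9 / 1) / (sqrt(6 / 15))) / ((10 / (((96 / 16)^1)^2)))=94271980993524 * sqrt(10) / 3125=95396537432.20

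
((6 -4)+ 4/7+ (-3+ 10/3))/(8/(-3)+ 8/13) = -793/560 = -1.42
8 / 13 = 0.62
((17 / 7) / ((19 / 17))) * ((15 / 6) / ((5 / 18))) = 2601 / 133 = 19.56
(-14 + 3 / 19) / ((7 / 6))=-1578 / 133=-11.86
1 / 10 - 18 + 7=-109 / 10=-10.90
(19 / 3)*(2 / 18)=19 / 27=0.70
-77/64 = -1.20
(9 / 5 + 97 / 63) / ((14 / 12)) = 2104 / 735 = 2.86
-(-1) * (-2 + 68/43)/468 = -1/1118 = -0.00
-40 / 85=-8 / 17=-0.47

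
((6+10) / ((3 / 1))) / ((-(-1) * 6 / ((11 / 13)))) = 88 / 117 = 0.75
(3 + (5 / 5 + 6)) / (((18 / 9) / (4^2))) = 80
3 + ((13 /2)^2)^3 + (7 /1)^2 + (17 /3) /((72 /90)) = 14491771 /192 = 75477.97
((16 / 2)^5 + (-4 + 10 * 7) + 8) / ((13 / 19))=623998 / 13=47999.85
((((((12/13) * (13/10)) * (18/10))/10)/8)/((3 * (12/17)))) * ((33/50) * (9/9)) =1683/200000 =0.01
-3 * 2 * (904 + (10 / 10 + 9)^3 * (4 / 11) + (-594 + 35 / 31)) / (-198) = 230095 / 11253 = 20.45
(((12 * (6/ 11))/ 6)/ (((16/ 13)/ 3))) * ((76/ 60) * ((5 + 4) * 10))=6669/ 22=303.14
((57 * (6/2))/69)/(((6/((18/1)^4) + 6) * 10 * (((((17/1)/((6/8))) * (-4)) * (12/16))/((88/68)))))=-2742498/3488910595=-0.00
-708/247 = -2.87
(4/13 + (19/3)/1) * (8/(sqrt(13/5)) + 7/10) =1813/390 + 2072 * sqrt(65)/507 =37.60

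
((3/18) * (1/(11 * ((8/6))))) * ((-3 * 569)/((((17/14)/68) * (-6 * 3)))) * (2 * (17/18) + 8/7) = 108679/594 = 182.96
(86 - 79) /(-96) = -7 /96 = -0.07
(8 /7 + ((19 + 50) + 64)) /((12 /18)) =201.21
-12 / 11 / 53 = -0.02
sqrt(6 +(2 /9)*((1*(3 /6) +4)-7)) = 7 /3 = 2.33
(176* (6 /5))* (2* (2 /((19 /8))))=33792 /95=355.71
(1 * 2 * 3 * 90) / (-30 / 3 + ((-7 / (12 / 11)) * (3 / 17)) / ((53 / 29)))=-1946160 / 38273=-50.85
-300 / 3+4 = -96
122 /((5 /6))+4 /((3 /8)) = 2356 /15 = 157.07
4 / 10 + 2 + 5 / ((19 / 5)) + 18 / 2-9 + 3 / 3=448 / 95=4.72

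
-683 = -683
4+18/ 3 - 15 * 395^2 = -2340365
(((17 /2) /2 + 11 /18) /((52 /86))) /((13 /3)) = 7525 /4056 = 1.86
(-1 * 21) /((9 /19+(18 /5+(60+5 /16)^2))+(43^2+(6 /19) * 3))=-510720 /133556167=-0.00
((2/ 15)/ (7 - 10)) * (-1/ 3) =2/ 135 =0.01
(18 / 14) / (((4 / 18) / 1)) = 81 / 14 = 5.79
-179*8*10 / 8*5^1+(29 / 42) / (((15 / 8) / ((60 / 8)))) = -187892 / 21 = -8947.24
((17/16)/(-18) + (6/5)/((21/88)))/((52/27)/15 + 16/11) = 3.14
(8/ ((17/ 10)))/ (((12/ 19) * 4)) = 95/ 51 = 1.86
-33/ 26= -1.27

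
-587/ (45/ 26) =-339.16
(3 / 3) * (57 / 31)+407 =12674 / 31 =408.84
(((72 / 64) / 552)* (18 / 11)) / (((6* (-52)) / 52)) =-9 / 16192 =-0.00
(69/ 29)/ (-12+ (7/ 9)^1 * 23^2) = 621/ 104255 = 0.01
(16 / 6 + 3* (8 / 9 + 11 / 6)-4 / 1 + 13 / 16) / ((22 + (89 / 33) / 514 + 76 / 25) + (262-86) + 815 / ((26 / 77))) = 337190425 / 115311367648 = 0.00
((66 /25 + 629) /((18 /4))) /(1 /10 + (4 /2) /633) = 13327604 /9795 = 1360.65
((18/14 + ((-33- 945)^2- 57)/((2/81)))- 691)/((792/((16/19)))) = 28541287/693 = 41185.12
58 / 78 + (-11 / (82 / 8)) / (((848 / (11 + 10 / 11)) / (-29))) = 400229 / 338988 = 1.18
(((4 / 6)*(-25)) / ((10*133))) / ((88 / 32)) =-20 / 4389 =-0.00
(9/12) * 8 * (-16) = -96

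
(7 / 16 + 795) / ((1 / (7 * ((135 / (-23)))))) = -12027015 / 368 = -32682.11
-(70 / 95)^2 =-196 / 361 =-0.54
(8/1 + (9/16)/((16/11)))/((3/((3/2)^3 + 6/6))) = 75145/6144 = 12.23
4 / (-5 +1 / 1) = -1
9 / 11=0.82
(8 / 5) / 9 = 8 / 45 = 0.18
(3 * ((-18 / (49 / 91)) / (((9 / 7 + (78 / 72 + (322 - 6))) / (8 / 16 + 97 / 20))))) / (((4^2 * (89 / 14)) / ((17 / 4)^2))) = -227933433 / 761640640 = -0.30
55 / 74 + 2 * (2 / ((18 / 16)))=2863 / 666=4.30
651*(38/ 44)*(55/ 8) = 61845/ 16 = 3865.31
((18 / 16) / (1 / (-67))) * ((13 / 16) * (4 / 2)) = -7839 / 64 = -122.48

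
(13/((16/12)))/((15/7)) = 91/20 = 4.55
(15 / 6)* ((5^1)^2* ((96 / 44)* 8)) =12000 / 11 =1090.91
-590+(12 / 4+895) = 308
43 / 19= 2.26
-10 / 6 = -5 / 3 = -1.67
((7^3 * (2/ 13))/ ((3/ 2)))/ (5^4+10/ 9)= 84/ 1495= 0.06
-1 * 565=-565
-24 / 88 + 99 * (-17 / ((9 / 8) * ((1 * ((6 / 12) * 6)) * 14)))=-8291 / 231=-35.89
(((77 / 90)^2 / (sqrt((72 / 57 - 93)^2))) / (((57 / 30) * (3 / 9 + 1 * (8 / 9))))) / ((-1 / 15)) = -77 / 1494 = -0.05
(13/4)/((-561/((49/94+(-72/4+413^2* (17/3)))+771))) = -5603.85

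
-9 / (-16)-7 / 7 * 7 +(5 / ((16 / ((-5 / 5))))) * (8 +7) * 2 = -253 / 16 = -15.81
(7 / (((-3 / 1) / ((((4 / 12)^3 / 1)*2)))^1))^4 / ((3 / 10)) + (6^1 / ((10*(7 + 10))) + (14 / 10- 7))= -61050643499 / 10976913855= -5.56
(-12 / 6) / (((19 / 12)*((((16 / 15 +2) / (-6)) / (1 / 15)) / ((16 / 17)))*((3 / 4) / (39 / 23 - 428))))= -15060480 / 170867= -88.14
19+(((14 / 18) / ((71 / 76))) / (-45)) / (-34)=9288131 / 488835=19.00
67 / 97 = 0.69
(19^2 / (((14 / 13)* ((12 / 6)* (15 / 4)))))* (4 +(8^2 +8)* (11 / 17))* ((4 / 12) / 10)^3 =201799 / 2409750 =0.08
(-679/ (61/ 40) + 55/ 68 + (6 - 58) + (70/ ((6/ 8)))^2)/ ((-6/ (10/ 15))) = -912.74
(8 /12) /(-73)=-2 /219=-0.01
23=23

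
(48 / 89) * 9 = 432 / 89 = 4.85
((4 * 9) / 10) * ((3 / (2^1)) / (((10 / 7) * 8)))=189 / 400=0.47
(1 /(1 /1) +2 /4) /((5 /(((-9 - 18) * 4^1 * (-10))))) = 324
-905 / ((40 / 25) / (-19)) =85975 / 8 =10746.88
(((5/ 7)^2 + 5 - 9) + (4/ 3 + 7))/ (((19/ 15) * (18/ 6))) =3560/ 2793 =1.27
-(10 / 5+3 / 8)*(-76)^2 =-13718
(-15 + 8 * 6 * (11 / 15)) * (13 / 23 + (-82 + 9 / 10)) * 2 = -1870823 / 575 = -3253.61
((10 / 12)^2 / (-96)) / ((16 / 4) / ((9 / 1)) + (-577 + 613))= -0.00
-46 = -46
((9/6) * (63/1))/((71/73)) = 13797/142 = 97.16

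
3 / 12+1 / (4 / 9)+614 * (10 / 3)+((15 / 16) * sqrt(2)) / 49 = 15 * sqrt(2) / 784+12295 / 6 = 2049.19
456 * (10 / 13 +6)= 40128 / 13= 3086.77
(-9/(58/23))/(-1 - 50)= 69/986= 0.07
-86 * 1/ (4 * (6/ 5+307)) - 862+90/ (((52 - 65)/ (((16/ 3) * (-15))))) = -12349287/ 40066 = -308.22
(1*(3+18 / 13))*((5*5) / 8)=1425 / 104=13.70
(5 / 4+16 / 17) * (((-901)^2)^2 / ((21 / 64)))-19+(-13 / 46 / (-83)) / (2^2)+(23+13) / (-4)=1411407461363496881 / 320712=4400856411245.91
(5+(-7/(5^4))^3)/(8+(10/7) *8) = 251321161/976562500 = 0.26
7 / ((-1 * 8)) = -7 / 8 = -0.88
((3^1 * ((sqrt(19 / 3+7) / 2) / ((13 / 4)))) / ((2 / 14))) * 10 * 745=208600 * sqrt(30) / 13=87888.40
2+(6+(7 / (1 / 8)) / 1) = 64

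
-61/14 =-4.36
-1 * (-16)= 16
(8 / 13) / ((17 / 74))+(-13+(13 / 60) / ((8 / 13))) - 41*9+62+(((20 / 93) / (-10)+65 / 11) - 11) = -11650747831 / 36173280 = -322.08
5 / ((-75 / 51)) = -17 / 5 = -3.40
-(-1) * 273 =273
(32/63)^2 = 1024/3969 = 0.26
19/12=1.58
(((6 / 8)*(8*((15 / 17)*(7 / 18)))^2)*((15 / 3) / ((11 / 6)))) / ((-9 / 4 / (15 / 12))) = -245000 / 28611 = -8.56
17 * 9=153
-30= -30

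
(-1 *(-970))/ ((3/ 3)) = 970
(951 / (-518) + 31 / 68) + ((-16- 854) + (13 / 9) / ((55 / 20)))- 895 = -3078923191 / 1743588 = -1765.85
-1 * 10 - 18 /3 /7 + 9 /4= -241 /28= -8.61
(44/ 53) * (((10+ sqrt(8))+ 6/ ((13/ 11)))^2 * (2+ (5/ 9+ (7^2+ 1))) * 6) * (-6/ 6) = -551767744/ 8957-32633216 * sqrt(2)/ 2067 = -83929.05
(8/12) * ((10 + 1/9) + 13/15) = 988/135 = 7.32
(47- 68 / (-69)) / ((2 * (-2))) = -3311 / 276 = -12.00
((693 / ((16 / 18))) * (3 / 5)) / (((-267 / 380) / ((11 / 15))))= -434511 / 890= -488.21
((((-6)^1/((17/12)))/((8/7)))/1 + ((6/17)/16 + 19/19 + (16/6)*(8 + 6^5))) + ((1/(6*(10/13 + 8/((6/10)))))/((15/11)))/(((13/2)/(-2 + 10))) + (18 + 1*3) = 353186223/17000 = 20775.66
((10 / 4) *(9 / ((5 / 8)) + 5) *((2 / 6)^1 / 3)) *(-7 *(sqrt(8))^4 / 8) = -2716 / 9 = -301.78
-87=-87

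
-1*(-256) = 256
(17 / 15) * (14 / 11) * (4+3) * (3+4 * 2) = 1666 / 15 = 111.07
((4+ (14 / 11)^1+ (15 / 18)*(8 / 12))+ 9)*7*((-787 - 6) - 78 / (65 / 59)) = -44382044 / 495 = -89660.69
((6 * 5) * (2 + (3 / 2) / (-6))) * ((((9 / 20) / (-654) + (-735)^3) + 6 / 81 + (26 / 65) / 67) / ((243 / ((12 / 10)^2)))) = -21922249353823693 / 177462900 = -123531449.98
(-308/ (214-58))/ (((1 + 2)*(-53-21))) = 77/ 8658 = 0.01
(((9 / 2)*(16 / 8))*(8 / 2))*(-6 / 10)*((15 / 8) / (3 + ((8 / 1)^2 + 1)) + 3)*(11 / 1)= -489159 / 680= -719.35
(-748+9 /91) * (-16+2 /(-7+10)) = 3130714 /273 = 11467.82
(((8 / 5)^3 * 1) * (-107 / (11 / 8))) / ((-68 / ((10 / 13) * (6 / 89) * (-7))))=-9203712 / 5408975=-1.70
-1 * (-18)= 18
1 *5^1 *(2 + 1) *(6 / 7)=90 / 7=12.86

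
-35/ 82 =-0.43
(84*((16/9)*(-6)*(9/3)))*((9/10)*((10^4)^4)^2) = -241920000000000000000000000000000000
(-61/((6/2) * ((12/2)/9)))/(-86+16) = 61/140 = 0.44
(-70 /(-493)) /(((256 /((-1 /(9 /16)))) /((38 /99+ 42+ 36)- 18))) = -104615 /1757052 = -0.06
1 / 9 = 0.11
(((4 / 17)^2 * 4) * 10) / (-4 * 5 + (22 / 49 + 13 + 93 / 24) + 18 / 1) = 250880 / 1736023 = 0.14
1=1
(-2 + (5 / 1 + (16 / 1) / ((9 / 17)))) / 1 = 299 / 9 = 33.22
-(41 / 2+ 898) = -1837 / 2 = -918.50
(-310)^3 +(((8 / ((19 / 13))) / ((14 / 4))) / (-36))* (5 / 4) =-35659827065 / 1197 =-29791000.05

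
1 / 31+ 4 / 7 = 131 / 217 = 0.60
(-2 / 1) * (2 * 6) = -24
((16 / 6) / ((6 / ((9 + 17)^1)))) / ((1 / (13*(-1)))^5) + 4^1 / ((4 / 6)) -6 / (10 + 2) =-77228845 / 18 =-4290491.39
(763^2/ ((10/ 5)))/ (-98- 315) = -83167/ 118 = -704.81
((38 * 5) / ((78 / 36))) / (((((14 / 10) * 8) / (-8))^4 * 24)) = 59375 / 62426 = 0.95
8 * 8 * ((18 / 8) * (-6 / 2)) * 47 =-20304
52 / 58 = 26 / 29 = 0.90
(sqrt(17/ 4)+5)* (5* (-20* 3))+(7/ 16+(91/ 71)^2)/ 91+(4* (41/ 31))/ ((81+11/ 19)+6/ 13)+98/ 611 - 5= -5822905998371411/ 3869677514768 - 150* sqrt(17)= -2123.22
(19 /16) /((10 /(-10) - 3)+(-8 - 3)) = -19 /240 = -0.08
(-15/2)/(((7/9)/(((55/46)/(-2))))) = 7425/1288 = 5.76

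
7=7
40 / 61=0.66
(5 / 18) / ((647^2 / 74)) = 185 / 3767481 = 0.00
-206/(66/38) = -3914/33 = -118.61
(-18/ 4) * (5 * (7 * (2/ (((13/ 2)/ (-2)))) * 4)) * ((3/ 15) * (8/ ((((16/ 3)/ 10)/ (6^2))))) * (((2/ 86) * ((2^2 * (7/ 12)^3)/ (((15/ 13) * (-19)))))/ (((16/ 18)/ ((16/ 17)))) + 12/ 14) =6473309832/ 180557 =35851.89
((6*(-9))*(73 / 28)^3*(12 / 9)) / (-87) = 1167051 / 79576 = 14.67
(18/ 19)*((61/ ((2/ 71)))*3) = 116937/ 19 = 6154.58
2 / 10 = 1 / 5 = 0.20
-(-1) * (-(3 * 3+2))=-11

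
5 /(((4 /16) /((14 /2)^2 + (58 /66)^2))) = 1084040 /1089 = 995.45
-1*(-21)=21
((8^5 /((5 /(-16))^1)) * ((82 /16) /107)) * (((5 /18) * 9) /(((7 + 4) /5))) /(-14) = 3358720 /8239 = 407.66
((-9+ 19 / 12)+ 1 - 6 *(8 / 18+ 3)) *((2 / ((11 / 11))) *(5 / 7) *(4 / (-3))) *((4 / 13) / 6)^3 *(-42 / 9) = -4000 / 123201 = -0.03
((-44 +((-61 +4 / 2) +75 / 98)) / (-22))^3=1005710836859 / 10021812416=100.35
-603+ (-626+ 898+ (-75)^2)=5294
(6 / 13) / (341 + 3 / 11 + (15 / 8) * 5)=528 / 401141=0.00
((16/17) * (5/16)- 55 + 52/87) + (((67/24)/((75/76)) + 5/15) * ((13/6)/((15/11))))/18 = -53.83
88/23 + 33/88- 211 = -206.80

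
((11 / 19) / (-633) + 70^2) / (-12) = -58932289 / 144324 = -408.33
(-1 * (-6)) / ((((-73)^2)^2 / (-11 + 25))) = 84 / 28398241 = 0.00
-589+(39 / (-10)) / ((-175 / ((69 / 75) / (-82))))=-2113038397 / 3587500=-589.00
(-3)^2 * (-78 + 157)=711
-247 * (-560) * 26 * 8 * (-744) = -21405296640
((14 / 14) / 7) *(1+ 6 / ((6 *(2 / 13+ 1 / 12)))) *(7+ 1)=1544 / 259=5.96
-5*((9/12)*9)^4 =-2657205/256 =-10379.71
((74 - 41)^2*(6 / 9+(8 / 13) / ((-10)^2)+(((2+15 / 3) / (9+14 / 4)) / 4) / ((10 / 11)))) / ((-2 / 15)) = -17557947 / 2600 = -6753.06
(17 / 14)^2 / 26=289 / 5096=0.06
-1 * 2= -2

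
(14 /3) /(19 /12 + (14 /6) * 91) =56 /2567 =0.02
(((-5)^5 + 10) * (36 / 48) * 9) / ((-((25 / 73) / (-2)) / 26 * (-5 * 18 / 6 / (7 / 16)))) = 37247301 / 400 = 93118.25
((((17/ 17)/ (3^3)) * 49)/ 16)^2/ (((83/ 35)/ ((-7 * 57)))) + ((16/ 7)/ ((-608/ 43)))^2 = -195317131511/ 91332976896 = -2.14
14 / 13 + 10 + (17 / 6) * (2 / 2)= 1085 / 78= 13.91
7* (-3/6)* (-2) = 7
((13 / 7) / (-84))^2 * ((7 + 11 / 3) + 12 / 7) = 10985 / 1815156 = 0.01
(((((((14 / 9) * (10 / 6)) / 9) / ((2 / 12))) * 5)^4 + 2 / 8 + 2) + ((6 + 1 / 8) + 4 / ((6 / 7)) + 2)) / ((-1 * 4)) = -1925979955427 / 1377495072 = -1398.18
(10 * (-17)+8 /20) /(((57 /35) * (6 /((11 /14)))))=-2332 /171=-13.64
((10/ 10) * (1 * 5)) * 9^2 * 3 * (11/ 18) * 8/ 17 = 5940/ 17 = 349.41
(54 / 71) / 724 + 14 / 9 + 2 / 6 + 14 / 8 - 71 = -31163189 / 462636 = -67.36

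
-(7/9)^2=-49/81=-0.60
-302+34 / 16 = -2399 / 8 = -299.88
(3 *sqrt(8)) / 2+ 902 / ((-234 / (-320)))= 3 *sqrt(2)+ 144320 / 117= 1237.75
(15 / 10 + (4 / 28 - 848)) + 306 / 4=-5389 / 7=-769.86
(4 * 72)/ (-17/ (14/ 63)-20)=-576/ 193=-2.98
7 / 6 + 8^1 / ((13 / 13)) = 55 / 6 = 9.17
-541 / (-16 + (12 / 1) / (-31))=16771 / 508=33.01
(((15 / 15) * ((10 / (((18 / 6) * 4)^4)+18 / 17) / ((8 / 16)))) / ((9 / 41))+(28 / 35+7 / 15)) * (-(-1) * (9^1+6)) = 43298641 / 264384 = 163.77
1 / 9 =0.11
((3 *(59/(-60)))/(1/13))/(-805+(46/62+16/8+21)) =1829/37260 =0.05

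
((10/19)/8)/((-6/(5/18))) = -25/8208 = -0.00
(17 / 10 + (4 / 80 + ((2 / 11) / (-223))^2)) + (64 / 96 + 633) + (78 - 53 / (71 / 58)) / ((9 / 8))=10247144472581 / 15379986204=666.26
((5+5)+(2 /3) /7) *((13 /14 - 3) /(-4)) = 1537 /294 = 5.23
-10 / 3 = -3.33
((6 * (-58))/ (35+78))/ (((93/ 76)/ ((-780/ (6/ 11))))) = 12606880/ 3503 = 3598.88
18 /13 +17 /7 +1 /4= 1479 /364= 4.06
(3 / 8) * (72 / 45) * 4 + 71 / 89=3.20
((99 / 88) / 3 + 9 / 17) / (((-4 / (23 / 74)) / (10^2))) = -70725 / 10064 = -7.03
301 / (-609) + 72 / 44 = 1093 / 957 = 1.14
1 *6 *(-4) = -24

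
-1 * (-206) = 206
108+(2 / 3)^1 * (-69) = 62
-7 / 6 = -1.17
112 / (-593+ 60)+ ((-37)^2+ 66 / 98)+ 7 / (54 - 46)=286313011 / 208936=1370.34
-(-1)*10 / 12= 5 / 6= 0.83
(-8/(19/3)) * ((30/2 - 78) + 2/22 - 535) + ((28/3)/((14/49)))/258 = 61097417/80883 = 755.38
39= 39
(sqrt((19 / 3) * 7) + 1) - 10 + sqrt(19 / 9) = -0.89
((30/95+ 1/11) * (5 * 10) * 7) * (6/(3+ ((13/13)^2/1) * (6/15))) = 52500/209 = 251.20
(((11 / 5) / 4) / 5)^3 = 1331 / 1000000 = 0.00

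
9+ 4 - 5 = 8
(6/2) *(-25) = -75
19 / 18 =1.06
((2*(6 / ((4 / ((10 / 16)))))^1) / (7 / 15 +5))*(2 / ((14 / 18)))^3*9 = 1476225 / 28126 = 52.49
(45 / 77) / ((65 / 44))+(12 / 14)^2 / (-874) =109890 / 278369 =0.39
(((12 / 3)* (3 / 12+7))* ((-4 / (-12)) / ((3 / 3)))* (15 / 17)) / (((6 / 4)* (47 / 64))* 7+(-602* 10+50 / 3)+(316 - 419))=-55680 / 39811807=-0.00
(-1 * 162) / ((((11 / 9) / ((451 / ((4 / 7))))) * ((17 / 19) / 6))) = -701512.41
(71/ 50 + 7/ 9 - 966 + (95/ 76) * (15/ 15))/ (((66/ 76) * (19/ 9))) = -866297/ 1650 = -525.03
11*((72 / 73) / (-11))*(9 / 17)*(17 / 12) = -54 / 73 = -0.74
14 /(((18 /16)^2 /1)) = 896 /81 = 11.06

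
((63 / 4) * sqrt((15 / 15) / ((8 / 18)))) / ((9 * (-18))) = -7 / 48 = -0.15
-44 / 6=-7.33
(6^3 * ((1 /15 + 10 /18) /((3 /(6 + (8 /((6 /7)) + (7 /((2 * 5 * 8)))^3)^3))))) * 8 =20781077278763726927723 /70778880000000000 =293605.62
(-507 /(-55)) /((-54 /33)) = -169 /30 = -5.63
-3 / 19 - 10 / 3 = -199 / 57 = -3.49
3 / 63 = 0.05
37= 37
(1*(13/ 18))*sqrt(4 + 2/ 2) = 13*sqrt(5)/ 18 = 1.61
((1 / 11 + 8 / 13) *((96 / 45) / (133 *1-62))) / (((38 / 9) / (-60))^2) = 4.29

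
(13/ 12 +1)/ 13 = 25/ 156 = 0.16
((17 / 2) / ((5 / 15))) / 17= 3 / 2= 1.50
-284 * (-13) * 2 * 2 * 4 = 59072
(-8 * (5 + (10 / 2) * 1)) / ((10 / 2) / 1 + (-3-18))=5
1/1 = 1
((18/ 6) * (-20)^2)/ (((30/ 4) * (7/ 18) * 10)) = 288/ 7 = 41.14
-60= -60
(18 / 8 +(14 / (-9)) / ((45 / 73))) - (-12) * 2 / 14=16339 / 11340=1.44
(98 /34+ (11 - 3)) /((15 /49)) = 1813 /51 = 35.55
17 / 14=1.21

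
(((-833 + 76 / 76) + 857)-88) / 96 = -21 / 32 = -0.66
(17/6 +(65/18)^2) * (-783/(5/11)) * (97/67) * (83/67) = -49040.65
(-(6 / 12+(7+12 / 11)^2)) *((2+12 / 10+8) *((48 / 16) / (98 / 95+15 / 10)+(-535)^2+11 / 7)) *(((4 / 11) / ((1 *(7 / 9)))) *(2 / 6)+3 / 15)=-75246924.56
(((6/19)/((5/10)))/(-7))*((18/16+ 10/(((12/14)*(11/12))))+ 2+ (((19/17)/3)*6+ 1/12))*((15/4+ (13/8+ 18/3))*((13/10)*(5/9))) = -13782119/1023264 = -13.47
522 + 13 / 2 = 1057 / 2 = 528.50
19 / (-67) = -19 / 67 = -0.28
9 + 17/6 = 71/6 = 11.83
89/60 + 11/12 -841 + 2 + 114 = -3613/5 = -722.60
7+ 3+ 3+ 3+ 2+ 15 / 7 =20.14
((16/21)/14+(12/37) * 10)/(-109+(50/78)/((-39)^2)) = -177324264/5861198749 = -0.03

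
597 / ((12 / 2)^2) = 199 / 12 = 16.58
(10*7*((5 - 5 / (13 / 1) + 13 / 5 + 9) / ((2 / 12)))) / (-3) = -29512 / 13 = -2270.15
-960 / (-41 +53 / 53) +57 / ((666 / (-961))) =-12931 / 222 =-58.25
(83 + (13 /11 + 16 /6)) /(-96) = -1433 /1584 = -0.90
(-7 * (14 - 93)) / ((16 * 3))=553 / 48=11.52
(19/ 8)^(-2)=64/ 361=0.18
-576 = -576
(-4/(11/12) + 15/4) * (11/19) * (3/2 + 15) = -891/152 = -5.86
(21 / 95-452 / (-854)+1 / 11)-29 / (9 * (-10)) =9344743 / 8031870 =1.16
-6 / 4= -3 / 2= -1.50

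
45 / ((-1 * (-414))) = 5 / 46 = 0.11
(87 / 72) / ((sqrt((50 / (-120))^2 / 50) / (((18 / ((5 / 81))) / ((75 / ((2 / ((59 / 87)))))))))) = 1226178* sqrt(2) / 7375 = 235.13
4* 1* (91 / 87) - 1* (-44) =4192 / 87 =48.18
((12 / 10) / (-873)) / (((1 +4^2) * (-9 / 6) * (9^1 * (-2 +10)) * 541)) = 0.00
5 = 5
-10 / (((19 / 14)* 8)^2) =-245 / 2888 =-0.08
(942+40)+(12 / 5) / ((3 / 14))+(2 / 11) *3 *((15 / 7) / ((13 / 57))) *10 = 5227466 / 5005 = 1044.45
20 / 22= 10 / 11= 0.91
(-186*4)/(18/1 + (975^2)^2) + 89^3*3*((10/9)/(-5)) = -141571544128601374/301229296881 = -469979.33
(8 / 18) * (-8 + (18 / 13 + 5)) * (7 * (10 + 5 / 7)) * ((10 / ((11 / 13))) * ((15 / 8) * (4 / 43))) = -52500 / 473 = -110.99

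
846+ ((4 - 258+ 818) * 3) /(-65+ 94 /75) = 3917826 /4781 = 819.46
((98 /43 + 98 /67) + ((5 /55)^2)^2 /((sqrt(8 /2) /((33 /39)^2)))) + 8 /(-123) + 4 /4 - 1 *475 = -6816271768297 /14492737974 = -470.32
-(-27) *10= 270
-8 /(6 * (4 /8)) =-8 /3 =-2.67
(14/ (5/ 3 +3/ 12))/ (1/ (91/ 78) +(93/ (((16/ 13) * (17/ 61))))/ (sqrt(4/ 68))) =-3411968/ 681072622519 +1079292032 * sqrt(17)/ 681072622519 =0.01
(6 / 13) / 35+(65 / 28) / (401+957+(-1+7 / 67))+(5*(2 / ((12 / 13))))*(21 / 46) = 18880657027 / 3806162360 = 4.96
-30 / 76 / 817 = -15 / 31046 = -0.00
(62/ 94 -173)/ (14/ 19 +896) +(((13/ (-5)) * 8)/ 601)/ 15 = -3510162122/ 18047714475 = -0.19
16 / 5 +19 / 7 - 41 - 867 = -31573 / 35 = -902.09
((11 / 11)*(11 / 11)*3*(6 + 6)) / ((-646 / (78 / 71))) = -1404 / 22933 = -0.06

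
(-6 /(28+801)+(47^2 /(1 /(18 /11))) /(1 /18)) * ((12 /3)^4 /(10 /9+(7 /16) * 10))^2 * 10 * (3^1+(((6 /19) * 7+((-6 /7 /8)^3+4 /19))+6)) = 16179238802.86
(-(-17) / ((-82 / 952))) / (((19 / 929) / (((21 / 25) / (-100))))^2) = -769955986863 / 23126562500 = -33.29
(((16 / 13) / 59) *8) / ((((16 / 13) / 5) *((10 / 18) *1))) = 72 / 59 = 1.22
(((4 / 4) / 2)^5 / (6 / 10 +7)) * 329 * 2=1645 / 608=2.71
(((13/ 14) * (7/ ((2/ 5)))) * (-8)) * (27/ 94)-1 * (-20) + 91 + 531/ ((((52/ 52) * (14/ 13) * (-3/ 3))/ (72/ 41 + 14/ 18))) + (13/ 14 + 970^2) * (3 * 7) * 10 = 5330529584083/ 26978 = 197588019.28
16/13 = 1.23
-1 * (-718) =718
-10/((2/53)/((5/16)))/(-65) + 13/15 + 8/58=206171/90480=2.28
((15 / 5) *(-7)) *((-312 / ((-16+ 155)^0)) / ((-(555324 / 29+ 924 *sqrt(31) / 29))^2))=493668682 / 27621468064575 - 6570733 *sqrt(31) / 110485872258300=0.00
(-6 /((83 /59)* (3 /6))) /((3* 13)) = -236 /1079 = -0.22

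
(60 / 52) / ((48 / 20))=25 / 52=0.48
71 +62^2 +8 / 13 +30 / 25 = 254593 / 65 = 3916.82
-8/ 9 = -0.89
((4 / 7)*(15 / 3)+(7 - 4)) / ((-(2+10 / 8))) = -1.80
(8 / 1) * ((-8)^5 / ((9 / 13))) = -3407872 / 9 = -378652.44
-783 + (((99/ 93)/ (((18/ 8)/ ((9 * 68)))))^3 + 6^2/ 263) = 190191136781925/ 7835033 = 24274452.55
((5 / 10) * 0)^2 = 0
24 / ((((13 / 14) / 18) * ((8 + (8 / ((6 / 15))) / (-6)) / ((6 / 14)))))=3888 / 91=42.73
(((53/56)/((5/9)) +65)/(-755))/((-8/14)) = 18677/120800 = 0.15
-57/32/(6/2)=-19/32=-0.59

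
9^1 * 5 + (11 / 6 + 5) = 311 / 6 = 51.83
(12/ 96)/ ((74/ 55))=55/ 592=0.09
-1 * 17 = -17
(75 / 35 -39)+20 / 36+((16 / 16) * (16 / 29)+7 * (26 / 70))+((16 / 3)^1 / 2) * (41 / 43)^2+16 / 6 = -473930776 / 16890615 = -28.06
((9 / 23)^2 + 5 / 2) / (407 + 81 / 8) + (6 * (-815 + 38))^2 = 38366874119840 / 1765273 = 21734244.01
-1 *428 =-428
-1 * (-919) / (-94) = -919 / 94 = -9.78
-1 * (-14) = 14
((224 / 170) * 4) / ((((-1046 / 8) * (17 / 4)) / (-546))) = 5.18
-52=-52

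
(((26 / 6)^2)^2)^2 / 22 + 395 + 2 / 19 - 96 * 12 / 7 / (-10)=581965747103 / 95987430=6062.94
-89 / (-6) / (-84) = -89 / 504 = -0.18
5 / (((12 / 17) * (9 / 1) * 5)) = 17 / 108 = 0.16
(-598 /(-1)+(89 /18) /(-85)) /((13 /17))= 914851 /1170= 781.92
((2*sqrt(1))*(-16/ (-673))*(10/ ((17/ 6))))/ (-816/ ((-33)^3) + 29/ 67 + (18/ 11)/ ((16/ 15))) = 2465565696/ 29231583385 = 0.08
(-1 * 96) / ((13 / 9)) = -66.46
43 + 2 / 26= 560 / 13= 43.08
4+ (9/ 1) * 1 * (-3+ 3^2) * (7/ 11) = 422/ 11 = 38.36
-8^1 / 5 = -1.60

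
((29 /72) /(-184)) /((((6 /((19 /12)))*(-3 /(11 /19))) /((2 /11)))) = 29 /1430784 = 0.00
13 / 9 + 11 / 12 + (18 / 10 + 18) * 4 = 14681 / 180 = 81.56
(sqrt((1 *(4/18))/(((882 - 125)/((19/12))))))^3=19 *sqrt(86298)/557003628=0.00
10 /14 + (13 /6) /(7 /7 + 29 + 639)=20161 /28098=0.72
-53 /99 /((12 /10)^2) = -1325 /3564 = -0.37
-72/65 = -1.11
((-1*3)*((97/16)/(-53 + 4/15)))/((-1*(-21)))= 1455/88592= 0.02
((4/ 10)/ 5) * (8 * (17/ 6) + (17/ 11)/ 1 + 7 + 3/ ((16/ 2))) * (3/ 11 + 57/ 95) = 33356/ 15125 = 2.21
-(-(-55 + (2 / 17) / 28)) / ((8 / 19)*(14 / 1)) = -248691 / 26656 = -9.33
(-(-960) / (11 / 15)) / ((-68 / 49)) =-176400 / 187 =-943.32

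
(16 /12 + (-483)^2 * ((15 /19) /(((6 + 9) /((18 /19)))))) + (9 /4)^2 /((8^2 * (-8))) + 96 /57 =103226272085 /8871936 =11635.15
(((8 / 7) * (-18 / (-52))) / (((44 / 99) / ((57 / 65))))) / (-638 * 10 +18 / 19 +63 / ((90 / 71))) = -58482 / 474216197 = -0.00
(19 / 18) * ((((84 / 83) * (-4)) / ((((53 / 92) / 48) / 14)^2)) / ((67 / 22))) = -29823406964736 / 15620849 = -1909205.25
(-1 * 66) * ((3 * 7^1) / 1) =-1386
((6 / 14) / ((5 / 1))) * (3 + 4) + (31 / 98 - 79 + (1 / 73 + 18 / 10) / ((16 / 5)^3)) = -2858058897 / 36628480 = -78.03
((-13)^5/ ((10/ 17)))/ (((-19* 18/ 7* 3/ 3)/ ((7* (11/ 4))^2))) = 261966147443/ 54720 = 4787393.05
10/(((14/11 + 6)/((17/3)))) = 187/24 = 7.79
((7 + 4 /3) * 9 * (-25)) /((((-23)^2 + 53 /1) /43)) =-26875 /194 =-138.53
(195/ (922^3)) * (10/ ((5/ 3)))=0.00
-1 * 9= -9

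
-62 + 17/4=-231/4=-57.75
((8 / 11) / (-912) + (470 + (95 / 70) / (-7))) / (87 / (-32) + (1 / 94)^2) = -1020298504352 / 5904192525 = -172.81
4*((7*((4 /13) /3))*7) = 784 /39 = 20.10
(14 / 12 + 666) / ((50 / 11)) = 44033 / 300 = 146.78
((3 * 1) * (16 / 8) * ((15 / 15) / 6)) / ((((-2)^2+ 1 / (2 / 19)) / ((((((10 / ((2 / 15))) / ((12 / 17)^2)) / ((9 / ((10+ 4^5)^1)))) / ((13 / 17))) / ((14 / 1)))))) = 63500525 / 530712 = 119.65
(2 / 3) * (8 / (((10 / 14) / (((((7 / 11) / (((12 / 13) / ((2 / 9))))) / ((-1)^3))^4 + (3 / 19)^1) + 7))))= 23705337541361 / 443507177817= 53.45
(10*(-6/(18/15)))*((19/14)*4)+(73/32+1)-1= -60289/224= -269.15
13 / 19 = 0.68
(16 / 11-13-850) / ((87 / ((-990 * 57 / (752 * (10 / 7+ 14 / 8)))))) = 56719845 / 242614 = 233.79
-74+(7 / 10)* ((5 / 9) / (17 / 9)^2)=-73.89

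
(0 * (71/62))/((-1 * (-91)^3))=0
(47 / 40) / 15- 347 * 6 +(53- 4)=-2032.92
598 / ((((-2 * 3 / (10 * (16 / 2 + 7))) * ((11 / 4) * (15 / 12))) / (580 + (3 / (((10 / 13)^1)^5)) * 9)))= -20339448389 / 6875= -2958465.22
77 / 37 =2.08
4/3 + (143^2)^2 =418161602.33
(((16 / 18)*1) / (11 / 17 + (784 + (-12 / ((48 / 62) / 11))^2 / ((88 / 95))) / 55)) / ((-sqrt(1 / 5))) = -239360*sqrt(5) / 157662189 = -0.00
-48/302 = -24/151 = -0.16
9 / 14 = 0.64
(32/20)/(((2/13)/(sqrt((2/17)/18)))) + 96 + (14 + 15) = 52 * sqrt(17)/255 + 125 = 125.84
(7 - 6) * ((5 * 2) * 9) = 90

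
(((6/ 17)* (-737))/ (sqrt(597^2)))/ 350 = -737/ 592025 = -0.00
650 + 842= 1492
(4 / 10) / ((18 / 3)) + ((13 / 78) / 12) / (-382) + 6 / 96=8879 / 68760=0.13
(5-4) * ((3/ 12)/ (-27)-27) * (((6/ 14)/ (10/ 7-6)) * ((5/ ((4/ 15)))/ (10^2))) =2917/ 6144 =0.47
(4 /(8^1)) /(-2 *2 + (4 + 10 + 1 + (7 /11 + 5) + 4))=11 /454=0.02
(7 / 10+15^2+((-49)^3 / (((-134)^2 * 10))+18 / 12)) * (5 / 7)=40678383 / 251384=161.82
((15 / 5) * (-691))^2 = 4297329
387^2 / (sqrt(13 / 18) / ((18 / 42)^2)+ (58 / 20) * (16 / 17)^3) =-318584155457064960 / 13692185239813+ 119568095329380075 * sqrt(26) / 13692185239813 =21260.00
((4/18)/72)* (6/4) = 1/216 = 0.00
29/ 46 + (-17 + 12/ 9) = -2075/ 138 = -15.04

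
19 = 19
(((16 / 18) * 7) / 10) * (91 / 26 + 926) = 26026 / 45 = 578.36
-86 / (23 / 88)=-7568 / 23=-329.04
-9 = -9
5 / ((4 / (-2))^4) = 5 / 16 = 0.31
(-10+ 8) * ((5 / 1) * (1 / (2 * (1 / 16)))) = -80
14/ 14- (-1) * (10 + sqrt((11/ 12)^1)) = sqrt(33)/ 6 + 11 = 11.96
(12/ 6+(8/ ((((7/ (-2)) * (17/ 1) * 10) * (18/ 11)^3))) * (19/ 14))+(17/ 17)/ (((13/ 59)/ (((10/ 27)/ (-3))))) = 113325763/ 78943410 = 1.44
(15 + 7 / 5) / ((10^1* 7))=41 / 175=0.23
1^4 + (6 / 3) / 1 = 3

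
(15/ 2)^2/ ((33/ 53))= 90.34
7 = 7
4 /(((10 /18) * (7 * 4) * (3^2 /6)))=6 /35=0.17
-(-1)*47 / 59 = 47 / 59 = 0.80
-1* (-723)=723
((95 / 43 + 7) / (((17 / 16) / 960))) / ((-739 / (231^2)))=-324571484160 / 540209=-600825.76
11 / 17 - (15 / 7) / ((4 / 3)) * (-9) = 7193 / 476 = 15.11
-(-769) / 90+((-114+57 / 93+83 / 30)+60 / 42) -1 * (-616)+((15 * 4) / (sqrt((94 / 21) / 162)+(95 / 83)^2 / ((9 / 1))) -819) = -4213425147074527 / 2539280649465+12813746670 * sqrt(987) / 260038981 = -111.21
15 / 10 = 3 / 2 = 1.50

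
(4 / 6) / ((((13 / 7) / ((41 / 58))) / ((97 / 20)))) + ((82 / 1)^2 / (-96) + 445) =5672931 / 15080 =376.19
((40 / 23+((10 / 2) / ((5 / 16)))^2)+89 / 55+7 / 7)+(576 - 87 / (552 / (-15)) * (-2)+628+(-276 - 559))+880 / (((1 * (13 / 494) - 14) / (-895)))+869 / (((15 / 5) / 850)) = 814667731813 / 2686860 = 303204.38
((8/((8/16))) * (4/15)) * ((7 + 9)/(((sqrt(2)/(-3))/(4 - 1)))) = -1536 * sqrt(2)/5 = -434.45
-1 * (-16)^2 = -256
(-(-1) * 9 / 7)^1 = 9 / 7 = 1.29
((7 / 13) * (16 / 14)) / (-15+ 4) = -8 / 143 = -0.06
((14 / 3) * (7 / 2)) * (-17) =-833 / 3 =-277.67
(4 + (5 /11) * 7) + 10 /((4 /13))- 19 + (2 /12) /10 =13661 /660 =20.70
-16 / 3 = -5.33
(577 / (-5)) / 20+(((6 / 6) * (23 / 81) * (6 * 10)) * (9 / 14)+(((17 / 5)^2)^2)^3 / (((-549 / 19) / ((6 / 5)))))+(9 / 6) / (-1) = -619887027551137579 / 6254882812500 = -99104.50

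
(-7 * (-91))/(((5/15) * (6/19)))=12103/2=6051.50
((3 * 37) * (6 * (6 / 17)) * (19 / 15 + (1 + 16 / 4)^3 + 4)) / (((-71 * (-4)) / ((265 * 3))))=103458438 / 1207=85715.36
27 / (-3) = -9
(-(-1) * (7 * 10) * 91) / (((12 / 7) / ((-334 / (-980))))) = 15197 / 12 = 1266.42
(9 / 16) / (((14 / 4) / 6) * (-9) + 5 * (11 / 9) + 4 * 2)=0.06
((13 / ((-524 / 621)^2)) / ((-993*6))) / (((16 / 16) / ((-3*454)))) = 379342197 / 90884656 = 4.17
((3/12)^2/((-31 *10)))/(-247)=1/1225120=0.00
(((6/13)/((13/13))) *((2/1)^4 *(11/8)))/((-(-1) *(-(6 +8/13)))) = -66/43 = -1.53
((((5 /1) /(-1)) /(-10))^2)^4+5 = 1281 /256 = 5.00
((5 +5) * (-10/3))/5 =-6.67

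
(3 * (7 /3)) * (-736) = -5152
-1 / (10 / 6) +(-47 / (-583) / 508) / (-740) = -131496863 / 219161360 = -0.60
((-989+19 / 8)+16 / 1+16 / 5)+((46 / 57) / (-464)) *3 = -10661081 / 11020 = -967.43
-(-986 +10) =976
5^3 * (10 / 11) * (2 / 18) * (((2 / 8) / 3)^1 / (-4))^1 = -625 / 2376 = -0.26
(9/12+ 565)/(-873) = -2263/3492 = -0.65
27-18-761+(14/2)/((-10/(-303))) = -5399/10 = -539.90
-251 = -251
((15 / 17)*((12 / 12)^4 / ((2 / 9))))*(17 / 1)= 135 / 2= 67.50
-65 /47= -1.38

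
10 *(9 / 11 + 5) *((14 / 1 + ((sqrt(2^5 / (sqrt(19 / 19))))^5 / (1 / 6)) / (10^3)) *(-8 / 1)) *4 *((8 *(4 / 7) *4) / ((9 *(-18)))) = 2621440 / 891 + 268435456 *sqrt(2) / 51975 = 10246.13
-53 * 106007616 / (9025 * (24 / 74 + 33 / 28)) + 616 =-645778910392 / 1561325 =-413609.54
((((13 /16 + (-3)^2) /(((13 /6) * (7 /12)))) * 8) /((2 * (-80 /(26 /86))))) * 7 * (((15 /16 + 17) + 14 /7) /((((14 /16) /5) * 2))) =-450747 /9632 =-46.80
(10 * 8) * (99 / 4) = 1980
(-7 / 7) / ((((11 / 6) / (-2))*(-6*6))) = -1 / 33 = -0.03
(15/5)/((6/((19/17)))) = 19/34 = 0.56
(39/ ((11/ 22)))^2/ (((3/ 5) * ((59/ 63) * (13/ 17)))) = 835380/ 59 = 14158.98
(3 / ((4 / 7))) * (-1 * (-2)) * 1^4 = 21 / 2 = 10.50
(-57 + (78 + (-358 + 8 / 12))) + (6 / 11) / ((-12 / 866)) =-12398 / 33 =-375.70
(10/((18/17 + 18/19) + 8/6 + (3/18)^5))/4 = 1255824/1677607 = 0.75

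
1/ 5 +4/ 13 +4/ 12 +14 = 2894/ 195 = 14.84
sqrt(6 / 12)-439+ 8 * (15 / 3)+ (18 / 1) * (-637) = -11865+ sqrt(2) / 2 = -11864.29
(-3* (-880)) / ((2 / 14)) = 18480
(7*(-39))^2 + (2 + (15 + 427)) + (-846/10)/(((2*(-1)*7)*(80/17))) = 419855991/5600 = 74974.28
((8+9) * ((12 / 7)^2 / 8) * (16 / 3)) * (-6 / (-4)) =2448 / 49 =49.96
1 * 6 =6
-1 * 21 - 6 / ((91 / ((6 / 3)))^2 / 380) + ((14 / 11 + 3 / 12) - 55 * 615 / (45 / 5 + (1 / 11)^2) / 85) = -43719535507 / 675166492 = -64.75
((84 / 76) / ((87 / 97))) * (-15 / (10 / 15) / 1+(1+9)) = -16975 / 1102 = -15.40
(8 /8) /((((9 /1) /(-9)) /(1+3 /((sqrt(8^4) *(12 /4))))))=-65 /64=-1.02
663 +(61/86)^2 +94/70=172102027/258860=664.85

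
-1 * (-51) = 51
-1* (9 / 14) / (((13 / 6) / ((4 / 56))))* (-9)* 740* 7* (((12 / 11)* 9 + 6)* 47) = 735283980 / 1001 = 734549.43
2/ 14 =1/ 7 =0.14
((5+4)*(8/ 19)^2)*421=242496/ 361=671.73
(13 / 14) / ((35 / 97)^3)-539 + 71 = -269052251 / 600250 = -448.23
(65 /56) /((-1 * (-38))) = 65 /2128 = 0.03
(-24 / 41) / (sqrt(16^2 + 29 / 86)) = -24 * sqrt(1895870) / 903845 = -0.04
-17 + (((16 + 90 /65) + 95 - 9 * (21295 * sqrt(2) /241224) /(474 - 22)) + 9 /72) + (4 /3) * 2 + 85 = 57151 /312 - 63885 * sqrt(2) /36344416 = 183.17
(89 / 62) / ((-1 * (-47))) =89 / 2914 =0.03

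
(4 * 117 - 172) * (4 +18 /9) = 1776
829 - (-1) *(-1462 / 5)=536.60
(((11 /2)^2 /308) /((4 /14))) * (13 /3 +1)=11 /6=1.83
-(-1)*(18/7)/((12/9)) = 27/14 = 1.93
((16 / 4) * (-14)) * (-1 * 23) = 1288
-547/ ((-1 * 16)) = 547/ 16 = 34.19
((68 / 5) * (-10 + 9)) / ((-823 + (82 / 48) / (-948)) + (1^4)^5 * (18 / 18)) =1547136 / 93510925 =0.02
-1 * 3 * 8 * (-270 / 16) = 405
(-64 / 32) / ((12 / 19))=-19 / 6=-3.17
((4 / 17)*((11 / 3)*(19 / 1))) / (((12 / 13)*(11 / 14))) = 3458 / 153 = 22.60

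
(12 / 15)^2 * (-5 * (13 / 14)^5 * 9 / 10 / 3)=-1113879 / 1680700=-0.66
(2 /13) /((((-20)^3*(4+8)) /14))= -7 /312000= -0.00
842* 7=5894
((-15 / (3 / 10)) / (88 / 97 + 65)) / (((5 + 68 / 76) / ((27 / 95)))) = -4365 / 119336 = -0.04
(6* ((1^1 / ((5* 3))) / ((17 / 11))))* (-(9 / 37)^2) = -1782 / 116365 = -0.02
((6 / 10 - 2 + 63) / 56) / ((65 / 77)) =847 / 650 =1.30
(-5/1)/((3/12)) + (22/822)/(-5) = -41111/2055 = -20.01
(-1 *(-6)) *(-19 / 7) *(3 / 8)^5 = -13851 / 114688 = -0.12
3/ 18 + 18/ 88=49/ 132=0.37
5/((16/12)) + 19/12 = 16/3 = 5.33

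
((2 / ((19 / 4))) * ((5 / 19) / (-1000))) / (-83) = 1 / 749075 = 0.00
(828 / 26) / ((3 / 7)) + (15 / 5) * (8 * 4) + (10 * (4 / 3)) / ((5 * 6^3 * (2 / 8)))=179386 / 1053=170.36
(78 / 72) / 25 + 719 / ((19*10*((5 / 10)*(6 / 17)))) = 122477 / 5700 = 21.49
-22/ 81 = -0.27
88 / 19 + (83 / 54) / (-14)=64951 / 14364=4.52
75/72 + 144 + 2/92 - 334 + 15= -96013/552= -173.94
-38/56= -19/28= -0.68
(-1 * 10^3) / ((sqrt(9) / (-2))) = 2000 / 3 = 666.67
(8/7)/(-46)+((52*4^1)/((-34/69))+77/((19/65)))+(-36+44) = -7837967/52003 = -150.72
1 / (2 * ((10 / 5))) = 1 / 4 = 0.25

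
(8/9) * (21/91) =8/39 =0.21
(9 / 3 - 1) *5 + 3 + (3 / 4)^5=13555 / 1024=13.24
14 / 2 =7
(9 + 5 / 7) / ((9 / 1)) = 68 / 63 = 1.08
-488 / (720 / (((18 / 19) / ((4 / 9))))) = -549 / 380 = -1.44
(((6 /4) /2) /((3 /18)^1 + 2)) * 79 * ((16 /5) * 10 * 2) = 22752 /13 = 1750.15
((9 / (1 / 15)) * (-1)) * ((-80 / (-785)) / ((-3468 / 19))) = 3420 / 45373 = 0.08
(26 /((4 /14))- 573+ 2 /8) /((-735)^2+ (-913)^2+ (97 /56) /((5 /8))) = -67445 /192331548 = -0.00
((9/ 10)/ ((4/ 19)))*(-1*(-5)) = 21.38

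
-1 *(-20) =20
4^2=16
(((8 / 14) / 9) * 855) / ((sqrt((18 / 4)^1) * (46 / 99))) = 6270 * sqrt(2) / 161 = 55.08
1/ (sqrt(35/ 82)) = sqrt(2870)/ 35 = 1.53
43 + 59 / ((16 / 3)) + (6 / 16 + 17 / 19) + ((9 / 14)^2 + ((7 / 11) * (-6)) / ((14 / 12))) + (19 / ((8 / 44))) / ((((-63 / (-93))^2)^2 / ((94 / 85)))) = 33236578427687 / 55279279440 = 601.25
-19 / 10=-1.90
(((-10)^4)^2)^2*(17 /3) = 170000000000000000 /3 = 56666666666666666.67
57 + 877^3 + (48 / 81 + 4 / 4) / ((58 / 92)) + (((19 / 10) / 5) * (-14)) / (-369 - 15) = 1690092828028313 / 2505600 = 674526192.54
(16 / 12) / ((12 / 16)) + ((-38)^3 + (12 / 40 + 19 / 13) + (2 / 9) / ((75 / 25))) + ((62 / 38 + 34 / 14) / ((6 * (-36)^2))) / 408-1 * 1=-4644794536073 / 84651840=-54869.39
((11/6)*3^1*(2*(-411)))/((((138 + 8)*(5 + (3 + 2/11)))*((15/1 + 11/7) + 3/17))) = -1972663/8729340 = -0.23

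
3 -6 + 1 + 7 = 5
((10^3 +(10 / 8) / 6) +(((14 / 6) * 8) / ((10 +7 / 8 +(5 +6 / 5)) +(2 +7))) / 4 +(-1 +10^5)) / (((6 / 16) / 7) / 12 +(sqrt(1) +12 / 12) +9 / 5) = 50564333260 / 1904667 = 26547.60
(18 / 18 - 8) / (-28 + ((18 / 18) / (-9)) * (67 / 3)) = 189 / 823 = 0.23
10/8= 5/4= 1.25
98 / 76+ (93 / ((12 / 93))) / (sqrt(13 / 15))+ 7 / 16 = 775.94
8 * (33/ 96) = 11/ 4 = 2.75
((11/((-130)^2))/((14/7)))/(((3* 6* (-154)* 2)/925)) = -0.00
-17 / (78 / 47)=-799 / 78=-10.24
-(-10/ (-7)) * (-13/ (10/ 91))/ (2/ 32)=2704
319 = 319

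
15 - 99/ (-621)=1046/ 69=15.16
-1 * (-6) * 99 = 594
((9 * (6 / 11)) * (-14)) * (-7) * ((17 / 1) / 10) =44982 / 55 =817.85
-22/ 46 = -11/ 23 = -0.48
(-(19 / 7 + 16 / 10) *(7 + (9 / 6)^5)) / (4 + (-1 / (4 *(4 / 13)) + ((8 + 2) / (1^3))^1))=-70517 / 14770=-4.77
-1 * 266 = -266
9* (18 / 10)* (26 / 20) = 1053 / 50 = 21.06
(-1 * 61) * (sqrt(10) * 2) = -122 * sqrt(10) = -385.80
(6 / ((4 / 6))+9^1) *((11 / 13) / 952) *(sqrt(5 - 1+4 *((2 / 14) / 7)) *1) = 495 *sqrt(2) / 21658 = 0.03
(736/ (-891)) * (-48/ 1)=11776/ 297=39.65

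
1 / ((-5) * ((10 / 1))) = -1 / 50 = -0.02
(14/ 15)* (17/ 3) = 5.29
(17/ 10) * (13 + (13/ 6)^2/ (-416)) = 254371/ 11520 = 22.08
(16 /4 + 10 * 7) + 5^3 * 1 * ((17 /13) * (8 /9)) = 25658 /117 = 219.30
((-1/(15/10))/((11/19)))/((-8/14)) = 133/66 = 2.02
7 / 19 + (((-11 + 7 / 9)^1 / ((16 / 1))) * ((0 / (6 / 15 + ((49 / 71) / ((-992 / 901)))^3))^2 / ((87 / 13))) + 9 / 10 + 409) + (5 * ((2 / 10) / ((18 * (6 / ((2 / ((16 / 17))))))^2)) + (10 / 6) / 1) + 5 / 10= 29248736063 / 70917120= 412.44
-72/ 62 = -36/ 31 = -1.16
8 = 8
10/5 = 2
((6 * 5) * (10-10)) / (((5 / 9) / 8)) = 0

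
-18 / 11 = -1.64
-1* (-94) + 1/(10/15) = 191/2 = 95.50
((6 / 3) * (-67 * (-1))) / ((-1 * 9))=-134 / 9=-14.89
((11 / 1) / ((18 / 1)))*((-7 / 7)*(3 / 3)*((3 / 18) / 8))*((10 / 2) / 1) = -55 / 864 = -0.06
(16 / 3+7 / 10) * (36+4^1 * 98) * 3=38734 / 5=7746.80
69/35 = 1.97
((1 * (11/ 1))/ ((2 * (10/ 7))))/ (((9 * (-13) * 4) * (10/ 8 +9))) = -77/ 95940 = -0.00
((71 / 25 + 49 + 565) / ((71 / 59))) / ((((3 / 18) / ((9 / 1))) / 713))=35030621178 / 1775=19735561.23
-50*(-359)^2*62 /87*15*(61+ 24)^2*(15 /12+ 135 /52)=-721653049375000 /377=-1914199069960.21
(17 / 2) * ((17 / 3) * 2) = 289 / 3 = 96.33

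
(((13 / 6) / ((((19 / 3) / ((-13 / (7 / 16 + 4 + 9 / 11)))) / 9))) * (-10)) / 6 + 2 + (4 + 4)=79766 / 3515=22.69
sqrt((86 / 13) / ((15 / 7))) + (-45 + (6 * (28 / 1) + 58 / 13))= sqrt(117390) / 195 + 1657 / 13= 129.22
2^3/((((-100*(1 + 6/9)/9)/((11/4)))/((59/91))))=-0.77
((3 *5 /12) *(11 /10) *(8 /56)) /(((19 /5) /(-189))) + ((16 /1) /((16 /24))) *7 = 24051 /152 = 158.23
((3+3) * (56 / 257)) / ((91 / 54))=2592 / 3341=0.78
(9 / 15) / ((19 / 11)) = 33 / 95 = 0.35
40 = 40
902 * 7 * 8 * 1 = 50512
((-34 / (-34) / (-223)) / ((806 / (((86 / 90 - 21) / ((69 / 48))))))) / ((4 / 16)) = 28864 / 93014415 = 0.00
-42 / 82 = -21 / 41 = -0.51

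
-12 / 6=-2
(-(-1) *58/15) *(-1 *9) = -34.80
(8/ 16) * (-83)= -41.50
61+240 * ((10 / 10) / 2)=181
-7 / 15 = -0.47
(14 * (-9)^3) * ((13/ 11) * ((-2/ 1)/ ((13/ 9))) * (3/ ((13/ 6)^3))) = 119042784/ 24167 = 4925.84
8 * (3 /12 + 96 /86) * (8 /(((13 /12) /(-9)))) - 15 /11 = -4475265 /6149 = -727.80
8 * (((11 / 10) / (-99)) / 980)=-1 / 11025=-0.00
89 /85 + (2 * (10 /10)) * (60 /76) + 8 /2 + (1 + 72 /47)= 695132 /75905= 9.16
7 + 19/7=68/7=9.71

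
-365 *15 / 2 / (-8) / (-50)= -219 / 32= -6.84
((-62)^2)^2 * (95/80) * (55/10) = 193015889/2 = 96507944.50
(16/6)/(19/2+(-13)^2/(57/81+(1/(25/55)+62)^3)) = 3572234888/12726942351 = 0.28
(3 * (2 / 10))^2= 9 / 25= 0.36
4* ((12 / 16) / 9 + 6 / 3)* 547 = 13675 / 3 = 4558.33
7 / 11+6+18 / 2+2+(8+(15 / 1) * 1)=40.64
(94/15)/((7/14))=188/15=12.53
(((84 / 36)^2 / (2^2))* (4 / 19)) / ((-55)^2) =49 / 517275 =0.00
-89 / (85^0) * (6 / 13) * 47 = -25098 / 13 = -1930.62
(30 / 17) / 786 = 5 / 2227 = 0.00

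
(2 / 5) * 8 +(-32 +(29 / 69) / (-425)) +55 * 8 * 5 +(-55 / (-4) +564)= 322451719 / 117300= 2748.95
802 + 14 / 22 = 8829 / 11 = 802.64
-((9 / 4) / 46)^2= -81 / 33856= -0.00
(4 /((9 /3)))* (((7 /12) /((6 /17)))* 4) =238 /27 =8.81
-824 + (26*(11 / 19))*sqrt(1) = -15370 / 19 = -808.95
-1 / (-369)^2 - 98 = -13343779 / 136161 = -98.00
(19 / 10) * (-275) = -1045 / 2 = -522.50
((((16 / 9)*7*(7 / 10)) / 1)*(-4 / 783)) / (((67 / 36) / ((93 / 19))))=-194432 / 1661265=-0.12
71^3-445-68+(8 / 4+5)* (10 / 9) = 357405.78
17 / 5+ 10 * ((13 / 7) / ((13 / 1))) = 169 / 35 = 4.83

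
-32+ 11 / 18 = -565 / 18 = -31.39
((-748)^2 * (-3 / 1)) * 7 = -11749584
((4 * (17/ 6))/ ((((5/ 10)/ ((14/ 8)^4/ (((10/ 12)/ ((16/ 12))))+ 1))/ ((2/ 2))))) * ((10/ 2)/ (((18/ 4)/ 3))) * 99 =478907/ 4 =119726.75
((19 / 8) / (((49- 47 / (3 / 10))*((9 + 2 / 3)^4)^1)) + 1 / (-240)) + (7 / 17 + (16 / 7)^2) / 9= 87962058917 / 141399617520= 0.62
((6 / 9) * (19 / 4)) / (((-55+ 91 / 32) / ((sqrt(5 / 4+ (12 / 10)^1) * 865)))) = -184072 * sqrt(5) / 5007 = -82.20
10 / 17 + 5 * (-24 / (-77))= 2810 / 1309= 2.15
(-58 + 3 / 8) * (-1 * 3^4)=37341 / 8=4667.62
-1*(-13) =13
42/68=21/34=0.62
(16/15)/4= 4/15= 0.27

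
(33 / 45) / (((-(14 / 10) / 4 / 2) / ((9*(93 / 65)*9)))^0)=0.73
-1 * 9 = -9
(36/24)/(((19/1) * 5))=3/190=0.02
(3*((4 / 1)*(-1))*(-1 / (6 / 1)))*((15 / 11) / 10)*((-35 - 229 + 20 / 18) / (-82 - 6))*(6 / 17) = 1183 / 4114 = 0.29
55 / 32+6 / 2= 151 / 32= 4.72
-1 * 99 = -99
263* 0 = 0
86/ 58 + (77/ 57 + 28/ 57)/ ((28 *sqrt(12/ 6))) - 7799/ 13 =-225612/ 377 + 5 *sqrt(2)/ 152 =-598.39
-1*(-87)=87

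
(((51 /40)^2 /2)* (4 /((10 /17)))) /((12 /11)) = 162129 /32000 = 5.07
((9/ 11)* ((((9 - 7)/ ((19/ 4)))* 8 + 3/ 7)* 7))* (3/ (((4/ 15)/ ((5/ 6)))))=340875/ 1672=203.87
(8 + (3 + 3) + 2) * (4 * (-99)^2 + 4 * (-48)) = 624192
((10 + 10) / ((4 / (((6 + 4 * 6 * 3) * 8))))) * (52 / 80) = 2028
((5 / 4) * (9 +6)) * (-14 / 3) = -175 / 2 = -87.50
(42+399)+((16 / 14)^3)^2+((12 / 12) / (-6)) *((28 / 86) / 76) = 511232217269 / 1153430796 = 443.23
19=19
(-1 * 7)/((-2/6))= 21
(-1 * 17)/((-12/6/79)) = 1343/2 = 671.50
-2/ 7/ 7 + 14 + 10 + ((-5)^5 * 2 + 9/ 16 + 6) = -4876071/ 784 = -6219.48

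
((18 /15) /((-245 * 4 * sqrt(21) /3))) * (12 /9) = -2 * sqrt(21) /8575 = -0.00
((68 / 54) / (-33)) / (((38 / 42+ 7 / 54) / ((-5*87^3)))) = 121463.00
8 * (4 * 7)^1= 224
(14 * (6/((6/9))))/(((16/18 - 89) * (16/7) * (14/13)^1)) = -567/976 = -0.58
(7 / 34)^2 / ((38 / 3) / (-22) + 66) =1617 / 2495804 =0.00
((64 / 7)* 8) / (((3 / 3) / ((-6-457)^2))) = 109756928 / 7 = 15679561.14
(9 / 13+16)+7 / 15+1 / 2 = 17.66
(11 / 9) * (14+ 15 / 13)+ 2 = 2401 / 117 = 20.52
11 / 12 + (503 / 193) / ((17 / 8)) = 84379 / 39372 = 2.14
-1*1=-1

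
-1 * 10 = -10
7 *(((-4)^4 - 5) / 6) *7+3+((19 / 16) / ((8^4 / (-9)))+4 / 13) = 5247624691 / 2555904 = 2053.14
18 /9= 2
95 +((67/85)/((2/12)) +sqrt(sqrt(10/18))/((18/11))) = 11 *sqrt(3) *5^(1/4)/54 +8477/85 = 100.26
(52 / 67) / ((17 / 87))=4524 / 1139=3.97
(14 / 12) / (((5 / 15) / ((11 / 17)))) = 77 / 34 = 2.26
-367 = -367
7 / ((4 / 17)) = 119 / 4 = 29.75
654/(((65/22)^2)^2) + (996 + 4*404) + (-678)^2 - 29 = 8251908070299/17850625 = 462275.58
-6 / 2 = -3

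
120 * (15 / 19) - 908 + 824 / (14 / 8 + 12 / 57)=-392.97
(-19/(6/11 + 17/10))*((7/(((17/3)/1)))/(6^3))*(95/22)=-3325/15912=-0.21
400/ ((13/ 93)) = 37200/ 13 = 2861.54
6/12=1/2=0.50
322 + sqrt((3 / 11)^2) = 3545 / 11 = 322.27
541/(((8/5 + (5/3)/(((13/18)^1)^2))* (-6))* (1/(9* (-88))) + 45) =15085785/1255838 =12.01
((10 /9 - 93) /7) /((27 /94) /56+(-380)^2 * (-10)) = 621904 /68410943757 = 0.00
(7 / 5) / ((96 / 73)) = 511 / 480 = 1.06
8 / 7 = 1.14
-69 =-69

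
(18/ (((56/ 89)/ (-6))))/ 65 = -2403/ 910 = -2.64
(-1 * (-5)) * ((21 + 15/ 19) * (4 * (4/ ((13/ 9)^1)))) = 298080/ 247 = 1206.80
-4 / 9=-0.44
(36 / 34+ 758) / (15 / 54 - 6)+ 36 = -169236 / 1751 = -96.65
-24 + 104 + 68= 148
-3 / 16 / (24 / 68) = -17 / 32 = -0.53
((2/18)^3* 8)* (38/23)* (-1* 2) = -608/16767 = -0.04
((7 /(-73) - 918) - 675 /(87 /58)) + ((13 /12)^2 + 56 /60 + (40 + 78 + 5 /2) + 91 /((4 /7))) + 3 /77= -4395981683 /4047120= -1086.20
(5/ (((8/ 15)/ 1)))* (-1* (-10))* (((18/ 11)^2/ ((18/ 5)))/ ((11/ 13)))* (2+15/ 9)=73125/ 242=302.17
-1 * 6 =-6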